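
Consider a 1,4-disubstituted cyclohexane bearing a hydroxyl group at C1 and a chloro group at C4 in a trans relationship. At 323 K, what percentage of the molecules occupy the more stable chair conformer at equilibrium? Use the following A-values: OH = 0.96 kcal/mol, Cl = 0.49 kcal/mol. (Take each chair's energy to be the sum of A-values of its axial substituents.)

C1 and C4 have opposite parity, so for the trans isomer the two substituents are e,e in one chair and a,a in the other.
Chair I (hydroxyl axial, chloro axial): E = 1.45 kcal/mol; chair II (hydroxyl equatorial, chloro equatorial): E = 0.00 kcal/mol.
ΔG = 1.45 kcal/mol between the two chairs.
K = exp(ΔG/RT) with R = 1.987×10⁻³ kcal mol⁻¹ K⁻¹ and T = 323 K gives K ≈ 9.58.
Fraction in the lower-energy chair = K/(K+1) = 90.5%.

90.5%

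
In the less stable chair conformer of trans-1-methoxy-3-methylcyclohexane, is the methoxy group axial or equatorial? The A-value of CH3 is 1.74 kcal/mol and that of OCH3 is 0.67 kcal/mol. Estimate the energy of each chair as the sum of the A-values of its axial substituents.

equatorial

C1 and C3 have the same parity, so for the trans isomer the two substituents are one axial and one equatorial in each chair.
Chair I (methyl axial, methoxy equatorial): E = 1.74 kcal/mol.
Chair II (methyl equatorial, methoxy axial): E = 0.67 kcal/mol.
Chair I is the less stable (higher-energy) conformer, and in that chair the methoxy group is equatorial.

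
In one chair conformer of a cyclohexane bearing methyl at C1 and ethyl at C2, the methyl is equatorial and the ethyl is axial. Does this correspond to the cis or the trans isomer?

C1 and C2 have opposite parity, so their axial bonds point in opposite directions.
With opposite-parity carbons, two substituents on the same face are one axial and one equatorial; opposite faces give both axial or both equatorial.
Here the groups are equatorial/axial → same face → cis.

cis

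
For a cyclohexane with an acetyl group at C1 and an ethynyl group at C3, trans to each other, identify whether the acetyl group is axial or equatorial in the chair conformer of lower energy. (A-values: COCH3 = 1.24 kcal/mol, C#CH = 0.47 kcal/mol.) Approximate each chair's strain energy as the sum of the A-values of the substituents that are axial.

C1 and C3 have the same parity, so for the trans isomer the two substituents are one axial and one equatorial in each chair.
Chair I (acetyl axial, ethynyl equatorial): E = 1.24 kcal/mol.
Chair II (acetyl equatorial, ethynyl axial): E = 0.47 kcal/mol.
Chair II is the more stable (lower-energy) conformer, and in that chair the acetyl group is equatorial.

equatorial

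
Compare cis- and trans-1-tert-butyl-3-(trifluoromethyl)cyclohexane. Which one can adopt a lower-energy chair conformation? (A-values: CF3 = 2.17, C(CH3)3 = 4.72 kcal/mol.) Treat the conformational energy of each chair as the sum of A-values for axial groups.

cis

At 1,3 positions (parity same): cis → (e,e or a,a); trans → (a,e or e,a).
Best chair for cis: E = 0.00 kcal/mol; best chair for trans: E = 2.17 kcal/mol.
The cis isomer is lower by 2.17 kcal/mol.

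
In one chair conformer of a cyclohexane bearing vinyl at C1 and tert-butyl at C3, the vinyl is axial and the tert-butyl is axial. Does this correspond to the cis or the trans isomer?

cis

C1 and C3 have the same parity, so their axial bonds point in the same direction.
With same-parity carbons, two substituents on the same face are both axial or both equatorial; opposite faces give one of each.
Here the groups are axial/axial → same face → cis.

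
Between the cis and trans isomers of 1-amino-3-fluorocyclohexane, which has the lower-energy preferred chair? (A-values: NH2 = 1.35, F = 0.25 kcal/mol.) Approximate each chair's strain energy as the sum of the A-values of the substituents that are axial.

At 1,3 positions (parity same): cis → (e,e or a,a); trans → (a,e or e,a).
Best chair for cis: E = 0.00 kcal/mol; best chair for trans: E = 0.25 kcal/mol.
The cis isomer is lower by 0.25 kcal/mol.

cis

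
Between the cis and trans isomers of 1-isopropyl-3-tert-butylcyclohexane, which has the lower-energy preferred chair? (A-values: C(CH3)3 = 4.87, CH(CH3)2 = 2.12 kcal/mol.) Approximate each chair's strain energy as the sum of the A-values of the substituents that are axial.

cis

At 1,3 positions (parity same): cis → (e,e or a,a); trans → (a,e or e,a).
Best chair for cis: E = 0.00 kcal/mol; best chair for trans: E = 2.12 kcal/mol.
The cis isomer is lower by 2.12 kcal/mol.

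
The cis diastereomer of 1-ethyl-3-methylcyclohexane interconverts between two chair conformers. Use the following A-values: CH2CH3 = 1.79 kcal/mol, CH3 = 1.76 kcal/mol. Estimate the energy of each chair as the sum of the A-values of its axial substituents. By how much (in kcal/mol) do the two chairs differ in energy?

3.55 kcal/mol

C1 and C3 have the same parity, so for the cis isomer the two substituents are e,e in one chair and a,a in the other.
Chair I (ethyl axial, methyl axial): E = 3.55 kcal/mol.
Chair II (ethyl equatorial, methyl equatorial): E = 0.00 kcal/mol.
ΔE = 3.55 − 0.00 = 3.55 kcal/mol; chair II is more stable.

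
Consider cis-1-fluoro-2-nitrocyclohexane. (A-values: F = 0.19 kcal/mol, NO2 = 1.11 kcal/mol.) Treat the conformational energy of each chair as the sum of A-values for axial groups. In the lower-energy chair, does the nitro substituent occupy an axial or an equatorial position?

C1 and C2 have opposite parity, so for the cis isomer the two substituents are one axial and one equatorial in each chair.
Chair I (fluoro axial, nitro equatorial): E = 0.19 kcal/mol.
Chair II (fluoro equatorial, nitro axial): E = 1.11 kcal/mol.
Chair I is the more stable (lower-energy) conformer, and in that chair the nitro group is equatorial.

equatorial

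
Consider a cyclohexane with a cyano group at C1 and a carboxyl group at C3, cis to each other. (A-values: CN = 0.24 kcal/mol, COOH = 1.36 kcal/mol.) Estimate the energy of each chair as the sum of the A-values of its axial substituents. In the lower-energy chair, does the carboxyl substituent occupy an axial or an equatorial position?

equatorial

C1 and C3 have the same parity, so for the cis isomer the two substituents are e,e in one chair and a,a in the other.
Chair I (cyano axial, carboxyl axial): E = 1.60 kcal/mol.
Chair II (cyano equatorial, carboxyl equatorial): E = 0.00 kcal/mol.
Chair II is the more stable (lower-energy) conformer, and in that chair the carboxyl group is equatorial.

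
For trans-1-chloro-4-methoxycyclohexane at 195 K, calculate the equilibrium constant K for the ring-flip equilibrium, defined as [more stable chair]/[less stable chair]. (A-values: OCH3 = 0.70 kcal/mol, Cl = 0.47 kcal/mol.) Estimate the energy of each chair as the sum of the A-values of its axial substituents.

K ≈ 20.5

C1 and C4 have opposite parity, so for the trans isomer the two substituents are e,e in one chair and a,a in the other.
Chair I (methoxy axial, chloro axial): E = 1.17 kcal/mol; chair II (methoxy equatorial, chloro equatorial): E = 0.00 kcal/mol.
ΔG = 1.17 kcal/mol between the two chairs.
K = exp(ΔG/RT) with R = 1.987×10⁻³ kcal mol⁻¹ K⁻¹ and T = 195 K gives K ≈ 20.5.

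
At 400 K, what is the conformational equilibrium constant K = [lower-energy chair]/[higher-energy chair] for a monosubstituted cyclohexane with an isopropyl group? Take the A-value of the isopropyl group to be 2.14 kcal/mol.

One chair has the isopropyl group axial (E = 2.14 kcal/mol) and the other has it equatorial (E = 0).
ΔG = 2.14 kcal/mol between the two chairs.
K = exp(ΔG/RT) with R = 1.987×10⁻³ kcal mol⁻¹ K⁻¹ and T = 400 K gives K ≈ 14.8.

K ≈ 14.8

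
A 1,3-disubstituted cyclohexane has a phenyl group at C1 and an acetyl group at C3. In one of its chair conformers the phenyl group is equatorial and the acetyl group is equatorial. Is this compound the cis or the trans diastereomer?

C1 and C3 have the same parity, so their axial bonds point in the same direction.
With same-parity carbons, two substituents on the same face are both axial or both equatorial; opposite faces give one of each.
Here the groups are equatorial/equatorial → same face → cis.

cis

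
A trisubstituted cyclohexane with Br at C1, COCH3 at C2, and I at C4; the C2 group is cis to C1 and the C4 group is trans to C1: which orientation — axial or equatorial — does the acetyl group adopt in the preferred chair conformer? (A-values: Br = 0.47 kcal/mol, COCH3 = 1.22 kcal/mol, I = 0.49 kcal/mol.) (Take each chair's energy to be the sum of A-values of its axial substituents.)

equatorial

Chair I (bromo axial, acetyl equatorial, iodo axial): E = 0.96 kcal/mol.
Chair II (bromo equatorial, acetyl axial, iodo equatorial): E = 1.22 kcal/mol.
Chair I is the more stable (lower-energy) conformer, and in that chair the acetyl group is equatorial.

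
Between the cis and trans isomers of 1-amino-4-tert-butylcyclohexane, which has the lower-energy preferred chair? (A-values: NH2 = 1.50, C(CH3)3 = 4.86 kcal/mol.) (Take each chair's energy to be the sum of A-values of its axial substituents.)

At 1,4 positions (parity opposite): cis → (a,e or e,a); trans → (e,e or a,a).
Best chair for cis: E = 1.50 kcal/mol; best chair for trans: E = 0.00 kcal/mol.
The trans isomer is lower by 1.50 kcal/mol.

trans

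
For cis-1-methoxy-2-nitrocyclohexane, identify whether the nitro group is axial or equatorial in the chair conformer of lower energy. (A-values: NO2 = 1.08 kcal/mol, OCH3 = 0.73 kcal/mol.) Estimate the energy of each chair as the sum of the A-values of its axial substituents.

C1 and C2 have opposite parity, so for the cis isomer the two substituents are one axial and one equatorial in each chair.
Chair I (nitro axial, methoxy equatorial): E = 1.08 kcal/mol.
Chair II (nitro equatorial, methoxy axial): E = 0.73 kcal/mol.
Chair II is the more stable (lower-energy) conformer, and in that chair the nitro group is equatorial.

equatorial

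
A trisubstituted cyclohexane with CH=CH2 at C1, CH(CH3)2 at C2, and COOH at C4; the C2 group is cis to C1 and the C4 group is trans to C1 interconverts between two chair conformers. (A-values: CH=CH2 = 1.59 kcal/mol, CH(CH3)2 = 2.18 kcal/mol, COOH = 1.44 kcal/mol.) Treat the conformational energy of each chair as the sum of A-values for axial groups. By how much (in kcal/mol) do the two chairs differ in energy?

0.85 kcal/mol

Chair I (vinyl axial, isopropyl equatorial, carboxyl axial): E = 3.03 kcal/mol.
Chair II (vinyl equatorial, isopropyl axial, carboxyl equatorial): E = 2.18 kcal/mol.
ΔE = 3.03 − 2.18 = 0.85 kcal/mol; chair II is more stable.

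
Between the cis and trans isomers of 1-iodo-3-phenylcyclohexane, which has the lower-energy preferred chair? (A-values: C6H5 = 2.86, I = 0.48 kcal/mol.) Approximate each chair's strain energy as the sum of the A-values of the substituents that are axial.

At 1,3 positions (parity same): cis → (e,e or a,a); trans → (a,e or e,a).
Best chair for cis: E = 0.00 kcal/mol; best chair for trans: E = 0.48 kcal/mol.
The cis isomer is lower by 0.48 kcal/mol.

cis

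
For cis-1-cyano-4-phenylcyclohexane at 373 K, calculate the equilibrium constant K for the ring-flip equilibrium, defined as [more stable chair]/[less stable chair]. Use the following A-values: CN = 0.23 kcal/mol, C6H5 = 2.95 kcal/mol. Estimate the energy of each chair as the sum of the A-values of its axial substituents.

K ≈ 39.3

C1 and C4 have opposite parity, so for the cis isomer the two substituents are one axial and one equatorial in each chair.
Chair I (cyano axial, phenyl equatorial): E = 0.23 kcal/mol; chair II (cyano equatorial, phenyl axial): E = 2.95 kcal/mol.
ΔG = 2.72 kcal/mol between the two chairs.
K = exp(ΔG/RT) with R = 1.987×10⁻³ kcal mol⁻¹ K⁻¹ and T = 373 K gives K ≈ 39.3.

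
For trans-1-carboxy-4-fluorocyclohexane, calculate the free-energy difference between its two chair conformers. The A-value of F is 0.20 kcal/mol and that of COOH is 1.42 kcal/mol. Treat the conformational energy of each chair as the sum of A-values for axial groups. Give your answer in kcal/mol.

C1 and C4 have opposite parity, so for the trans isomer the two substituents are e,e in one chair and a,a in the other.
Chair I (fluoro axial, carboxyl axial): E = 1.62 kcal/mol.
Chair II (fluoro equatorial, carboxyl equatorial): E = 0.00 kcal/mol.
ΔE = 1.62 − 0.00 = 1.62 kcal/mol; chair II is more stable.

1.62 kcal/mol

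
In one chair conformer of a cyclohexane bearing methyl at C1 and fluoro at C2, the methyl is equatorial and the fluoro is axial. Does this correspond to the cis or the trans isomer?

C1 and C2 have opposite parity, so their axial bonds point in opposite directions.
With opposite-parity carbons, two substituents on the same face are one axial and one equatorial; opposite faces give both axial or both equatorial.
Here the groups are equatorial/axial → same face → cis.

cis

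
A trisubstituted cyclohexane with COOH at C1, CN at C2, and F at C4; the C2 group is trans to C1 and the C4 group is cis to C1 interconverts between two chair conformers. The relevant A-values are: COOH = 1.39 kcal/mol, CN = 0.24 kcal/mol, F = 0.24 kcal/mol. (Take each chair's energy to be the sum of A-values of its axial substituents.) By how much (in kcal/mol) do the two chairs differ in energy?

Chair I (carboxyl axial, cyano axial, fluoro equatorial): E = 1.63 kcal/mol.
Chair II (carboxyl equatorial, cyano equatorial, fluoro axial): E = 0.24 kcal/mol.
ΔE = 1.63 − 0.24 = 1.39 kcal/mol; chair II is more stable.

1.39 kcal/mol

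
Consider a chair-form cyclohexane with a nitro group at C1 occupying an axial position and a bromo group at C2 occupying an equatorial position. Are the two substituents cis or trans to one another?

C1 and C2 have opposite parity, so their axial bonds point in opposite directions.
With opposite-parity carbons, two substituents on the same face are one axial and one equatorial; opposite faces give both axial or both equatorial.
Here the groups are axial/equatorial → same face → cis.

cis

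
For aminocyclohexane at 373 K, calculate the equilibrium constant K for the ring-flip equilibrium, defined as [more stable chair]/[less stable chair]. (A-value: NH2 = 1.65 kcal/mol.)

K ≈ 9.27

One chair has the amino group axial (E = 1.65 kcal/mol) and the other has it equatorial (E = 0).
ΔG = 1.65 kcal/mol between the two chairs.
K = exp(ΔG/RT) with R = 1.987×10⁻³ kcal mol⁻¹ K⁻¹ and T = 373 K gives K ≈ 9.27.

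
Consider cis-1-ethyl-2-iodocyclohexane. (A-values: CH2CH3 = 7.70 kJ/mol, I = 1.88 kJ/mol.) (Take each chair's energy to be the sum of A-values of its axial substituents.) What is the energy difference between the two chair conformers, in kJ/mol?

5.82 kJ/mol

C1 and C2 have opposite parity, so for the cis isomer the two substituents are one axial and one equatorial in each chair.
Chair I (ethyl axial, iodo equatorial): E = 7.70 kJ/mol.
Chair II (ethyl equatorial, iodo axial): E = 1.88 kJ/mol.
ΔE = 7.70 − 1.88 = 5.82 kJ/mol; chair II is more stable.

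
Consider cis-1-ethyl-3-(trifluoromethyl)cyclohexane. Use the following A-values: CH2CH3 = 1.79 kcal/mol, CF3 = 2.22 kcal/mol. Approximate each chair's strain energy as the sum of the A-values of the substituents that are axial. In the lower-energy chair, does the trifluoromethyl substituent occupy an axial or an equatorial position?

C1 and C3 have the same parity, so for the cis isomer the two substituents are e,e in one chair and a,a in the other.
Chair I (ethyl axial, trifluoromethyl axial): E = 4.01 kcal/mol.
Chair II (ethyl equatorial, trifluoromethyl equatorial): E = 0.00 kcal/mol.
Chair II is the more stable (lower-energy) conformer, and in that chair the trifluoromethyl group is equatorial.

equatorial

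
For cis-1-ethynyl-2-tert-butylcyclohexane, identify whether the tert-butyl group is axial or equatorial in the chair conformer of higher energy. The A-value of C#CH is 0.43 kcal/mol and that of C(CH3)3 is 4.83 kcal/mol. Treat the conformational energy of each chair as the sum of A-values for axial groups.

C1 and C2 have opposite parity, so for the cis isomer the two substituents are one axial and one equatorial in each chair.
Chair I (ethynyl axial, tert-butyl equatorial): E = 0.43 kcal/mol.
Chair II (ethynyl equatorial, tert-butyl axial): E = 4.83 kcal/mol.
Chair II is the less stable (higher-energy) conformer, and in that chair the tert-butyl group is axial.

axial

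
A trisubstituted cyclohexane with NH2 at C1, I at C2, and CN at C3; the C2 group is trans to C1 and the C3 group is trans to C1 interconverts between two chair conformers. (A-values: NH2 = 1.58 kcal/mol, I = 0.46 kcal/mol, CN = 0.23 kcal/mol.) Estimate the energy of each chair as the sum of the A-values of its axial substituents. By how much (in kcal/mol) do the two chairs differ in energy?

1.81 kcal/mol

Chair I (amino axial, iodo axial, cyano equatorial): E = 2.04 kcal/mol.
Chair II (amino equatorial, iodo equatorial, cyano axial): E = 0.23 kcal/mol.
ΔE = 2.04 − 0.23 = 1.81 kcal/mol; chair II is more stable.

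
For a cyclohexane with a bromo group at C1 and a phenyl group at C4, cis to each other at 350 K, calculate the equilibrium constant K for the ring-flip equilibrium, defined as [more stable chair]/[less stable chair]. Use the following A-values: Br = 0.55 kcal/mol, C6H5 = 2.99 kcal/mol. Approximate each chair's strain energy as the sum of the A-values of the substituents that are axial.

C1 and C4 have opposite parity, so for the cis isomer the two substituents are one axial and one equatorial in each chair.
Chair I (bromo axial, phenyl equatorial): E = 0.55 kcal/mol; chair II (bromo equatorial, phenyl axial): E = 2.99 kcal/mol.
ΔG = 2.44 kcal/mol between the two chairs.
K = exp(ΔG/RT) with R = 1.987×10⁻³ kcal mol⁻¹ K⁻¹ and T = 350 K gives K ≈ 33.4.

K ≈ 33.4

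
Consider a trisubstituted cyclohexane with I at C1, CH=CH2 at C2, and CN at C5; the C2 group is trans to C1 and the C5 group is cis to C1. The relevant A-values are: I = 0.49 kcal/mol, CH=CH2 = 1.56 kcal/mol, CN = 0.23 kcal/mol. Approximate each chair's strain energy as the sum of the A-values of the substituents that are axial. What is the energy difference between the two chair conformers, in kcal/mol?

Chair I (iodo axial, vinyl axial, cyano axial): E = 2.28 kcal/mol.
Chair II (iodo equatorial, vinyl equatorial, cyano equatorial): E = 0.00 kcal/mol.
ΔE = 2.28 − 0.00 = 2.28 kcal/mol; chair II is more stable.

2.28 kcal/mol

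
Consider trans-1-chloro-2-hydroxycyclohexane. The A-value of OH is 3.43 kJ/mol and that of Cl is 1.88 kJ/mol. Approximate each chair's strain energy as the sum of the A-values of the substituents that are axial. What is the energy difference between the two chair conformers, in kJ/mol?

5.31 kJ/mol

C1 and C2 have opposite parity, so for the trans isomer the two substituents are e,e in one chair and a,a in the other.
Chair I (hydroxyl axial, chloro axial): E = 5.31 kJ/mol.
Chair II (hydroxyl equatorial, chloro equatorial): E = 0.00 kJ/mol.
ΔE = 5.31 − 0.00 = 5.31 kJ/mol; chair II is more stable.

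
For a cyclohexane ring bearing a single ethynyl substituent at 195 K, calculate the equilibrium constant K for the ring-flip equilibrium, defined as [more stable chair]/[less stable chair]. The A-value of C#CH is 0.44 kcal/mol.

One chair has the ethynyl group axial (E = 0.44 kcal/mol) and the other has it equatorial (E = 0).
ΔG = 0.44 kcal/mol between the two chairs.
K = exp(ΔG/RT) with R = 1.987×10⁻³ kcal mol⁻¹ K⁻¹ and T = 195 K gives K ≈ 3.11.

K ≈ 3.11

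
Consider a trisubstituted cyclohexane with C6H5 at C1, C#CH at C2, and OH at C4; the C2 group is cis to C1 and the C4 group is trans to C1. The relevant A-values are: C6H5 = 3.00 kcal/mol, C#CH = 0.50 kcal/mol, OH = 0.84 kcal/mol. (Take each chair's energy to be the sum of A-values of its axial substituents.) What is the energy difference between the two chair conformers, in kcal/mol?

3.34 kcal/mol

Chair I (phenyl axial, ethynyl equatorial, hydroxyl axial): E = 3.84 kcal/mol.
Chair II (phenyl equatorial, ethynyl axial, hydroxyl equatorial): E = 0.50 kcal/mol.
ΔE = 3.84 − 0.50 = 3.34 kcal/mol; chair II is more stable.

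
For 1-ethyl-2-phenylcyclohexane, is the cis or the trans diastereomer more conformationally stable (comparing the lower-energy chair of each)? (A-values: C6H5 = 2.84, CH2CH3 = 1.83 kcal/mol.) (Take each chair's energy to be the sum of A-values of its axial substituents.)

At 1,2 positions (parity opposite): cis → (a,e or e,a); trans → (e,e or a,a).
Best chair for cis: E = 1.83 kcal/mol; best chair for trans: E = 0.00 kcal/mol.
The trans isomer is lower by 1.83 kcal/mol.

trans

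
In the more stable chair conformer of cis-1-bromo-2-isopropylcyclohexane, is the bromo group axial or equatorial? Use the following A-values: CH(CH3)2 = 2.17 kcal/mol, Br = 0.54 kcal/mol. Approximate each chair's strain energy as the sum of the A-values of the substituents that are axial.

axial

C1 and C2 have opposite parity, so for the cis isomer the two substituents are one axial and one equatorial in each chair.
Chair I (isopropyl axial, bromo equatorial): E = 2.17 kcal/mol.
Chair II (isopropyl equatorial, bromo axial): E = 0.54 kcal/mol.
Chair II is the more stable (lower-energy) conformer, and in that chair the bromo group is axial.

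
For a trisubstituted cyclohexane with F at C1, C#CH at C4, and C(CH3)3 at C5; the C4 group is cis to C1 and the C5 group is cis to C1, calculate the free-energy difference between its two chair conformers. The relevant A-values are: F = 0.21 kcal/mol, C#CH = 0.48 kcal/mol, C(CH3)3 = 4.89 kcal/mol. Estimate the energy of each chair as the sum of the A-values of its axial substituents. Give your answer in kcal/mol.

4.62 kcal/mol

Chair I (fluoro axial, ethynyl equatorial, tert-butyl axial): E = 5.10 kcal/mol.
Chair II (fluoro equatorial, ethynyl axial, tert-butyl equatorial): E = 0.48 kcal/mol.
ΔE = 5.10 − 0.48 = 4.62 kcal/mol; chair II is more stable.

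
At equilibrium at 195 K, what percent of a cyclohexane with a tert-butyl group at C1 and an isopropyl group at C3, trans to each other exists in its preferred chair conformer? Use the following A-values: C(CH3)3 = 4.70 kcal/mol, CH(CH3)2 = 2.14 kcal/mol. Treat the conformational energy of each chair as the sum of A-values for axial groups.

C1 and C3 have the same parity, so for the trans isomer the two substituents are one axial and one equatorial in each chair.
Chair I (tert-butyl axial, isopropyl equatorial): E = 4.70 kcal/mol; chair II (tert-butyl equatorial, isopropyl axial): E = 2.14 kcal/mol.
ΔG = 2.56 kcal/mol between the two chairs.
K = exp(ΔG/RT) with R = 1.987×10⁻³ kcal mol⁻¹ K⁻¹ and T = 195 K gives K ≈ 740.
Fraction in the lower-energy chair = K/(K+1) = 99.9%.

99.9%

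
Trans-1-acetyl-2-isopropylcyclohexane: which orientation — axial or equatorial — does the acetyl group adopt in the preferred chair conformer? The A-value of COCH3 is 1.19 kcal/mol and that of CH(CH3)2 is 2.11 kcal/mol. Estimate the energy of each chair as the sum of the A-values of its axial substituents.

equatorial

C1 and C2 have opposite parity, so for the trans isomer the two substituents are e,e in one chair and a,a in the other.
Chair I (acetyl axial, isopropyl axial): E = 3.30 kcal/mol.
Chair II (acetyl equatorial, isopropyl equatorial): E = 0.00 kcal/mol.
Chair II is the more stable (lower-energy) conformer, and in that chair the acetyl group is equatorial.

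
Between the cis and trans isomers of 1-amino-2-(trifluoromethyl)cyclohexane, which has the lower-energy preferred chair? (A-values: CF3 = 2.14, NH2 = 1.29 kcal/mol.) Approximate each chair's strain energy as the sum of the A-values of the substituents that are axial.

At 1,2 positions (parity opposite): cis → (a,e or e,a); trans → (e,e or a,a).
Best chair for cis: E = 1.29 kcal/mol; best chair for trans: E = 0.00 kcal/mol.
The trans isomer is lower by 1.29 kcal/mol.

trans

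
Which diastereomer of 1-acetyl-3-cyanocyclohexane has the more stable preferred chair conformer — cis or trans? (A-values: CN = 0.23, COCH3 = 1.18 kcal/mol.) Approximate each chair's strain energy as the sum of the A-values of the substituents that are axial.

At 1,3 positions (parity same): cis → (e,e or a,a); trans → (a,e or e,a).
Best chair for cis: E = 0.00 kcal/mol; best chair for trans: E = 0.23 kcal/mol.
The cis isomer is lower by 0.23 kcal/mol.

cis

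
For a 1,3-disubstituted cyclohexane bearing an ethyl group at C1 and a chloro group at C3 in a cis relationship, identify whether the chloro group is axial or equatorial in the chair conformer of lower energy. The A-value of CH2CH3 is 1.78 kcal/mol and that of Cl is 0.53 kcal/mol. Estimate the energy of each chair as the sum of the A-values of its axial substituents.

equatorial

C1 and C3 have the same parity, so for the cis isomer the two substituents are e,e in one chair and a,a in the other.
Chair I (ethyl axial, chloro axial): E = 2.31 kcal/mol.
Chair II (ethyl equatorial, chloro equatorial): E = 0.00 kcal/mol.
Chair II is the more stable (lower-energy) conformer, and in that chair the chloro group is equatorial.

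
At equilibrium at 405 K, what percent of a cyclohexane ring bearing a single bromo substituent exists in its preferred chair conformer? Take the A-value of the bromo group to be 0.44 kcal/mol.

63.3%

One chair has the bromo group axial (E = 0.44 kcal/mol) and the other has it equatorial (E = 0).
ΔG = 0.44 kcal/mol between the two chairs.
K = exp(ΔG/RT) with R = 1.987×10⁻³ kcal mol⁻¹ K⁻¹ and T = 405 K gives K ≈ 1.73.
Fraction in the lower-energy chair = K/(K+1) = 63.3%.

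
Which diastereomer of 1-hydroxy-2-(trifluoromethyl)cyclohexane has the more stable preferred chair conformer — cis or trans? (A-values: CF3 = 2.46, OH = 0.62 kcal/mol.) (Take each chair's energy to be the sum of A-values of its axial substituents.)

trans

At 1,2 positions (parity opposite): cis → (a,e or e,a); trans → (e,e or a,a).
Best chair for cis: E = 0.62 kcal/mol; best chair for trans: E = 0.00 kcal/mol.
The trans isomer is lower by 0.62 kcal/mol.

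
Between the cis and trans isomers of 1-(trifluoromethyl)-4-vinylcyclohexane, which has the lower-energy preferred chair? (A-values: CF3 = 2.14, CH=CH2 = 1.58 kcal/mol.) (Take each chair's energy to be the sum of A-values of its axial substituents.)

trans

At 1,4 positions (parity opposite): cis → (a,e or e,a); trans → (e,e or a,a).
Best chair for cis: E = 1.58 kcal/mol; best chair for trans: E = 0.00 kcal/mol.
The trans isomer is lower by 1.58 kcal/mol.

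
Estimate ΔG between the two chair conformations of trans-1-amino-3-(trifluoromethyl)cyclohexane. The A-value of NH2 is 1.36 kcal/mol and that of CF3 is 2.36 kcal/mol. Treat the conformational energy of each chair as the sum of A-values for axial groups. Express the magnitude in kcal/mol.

1.00 kcal/mol

C1 and C3 have the same parity, so for the trans isomer the two substituents are one axial and one equatorial in each chair.
Chair I (amino axial, trifluoromethyl equatorial): E = 1.36 kcal/mol.
Chair II (amino equatorial, trifluoromethyl axial): E = 2.36 kcal/mol.
ΔE = 2.36 − 1.36 = 1.00 kcal/mol; chair I is more stable.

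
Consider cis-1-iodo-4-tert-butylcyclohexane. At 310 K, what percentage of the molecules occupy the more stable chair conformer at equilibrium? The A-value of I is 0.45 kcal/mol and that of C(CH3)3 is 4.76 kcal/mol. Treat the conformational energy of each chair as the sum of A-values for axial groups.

99.9%

C1 and C4 have opposite parity, so for the cis isomer the two substituents are one axial and one equatorial in each chair.
Chair I (iodo axial, tert-butyl equatorial): E = 0.45 kcal/mol; chair II (iodo equatorial, tert-butyl axial): E = 4.76 kcal/mol.
ΔG = 4.31 kcal/mol between the two chairs.
K = exp(ΔG/RT) with R = 1.987×10⁻³ kcal mol⁻¹ K⁻¹ and T = 310 K gives K ≈ 1.09e+03.
Fraction in the lower-energy chair = K/(K+1) = 99.9%.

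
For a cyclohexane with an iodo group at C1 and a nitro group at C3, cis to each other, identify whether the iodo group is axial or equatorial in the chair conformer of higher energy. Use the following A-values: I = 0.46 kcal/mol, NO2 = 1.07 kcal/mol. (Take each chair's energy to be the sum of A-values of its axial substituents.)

axial

C1 and C3 have the same parity, so for the cis isomer the two substituents are e,e in one chair and a,a in the other.
Chair I (iodo axial, nitro axial): E = 1.53 kcal/mol.
Chair II (iodo equatorial, nitro equatorial): E = 0.00 kcal/mol.
Chair I is the less stable (higher-energy) conformer, and in that chair the iodo group is axial.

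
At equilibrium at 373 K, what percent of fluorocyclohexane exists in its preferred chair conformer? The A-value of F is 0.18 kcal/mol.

One chair has the fluoro group axial (E = 0.18 kcal/mol) and the other has it equatorial (E = 0).
ΔG = 0.18 kcal/mol between the two chairs.
K = exp(ΔG/RT) with R = 1.987×10⁻³ kcal mol⁻¹ K⁻¹ and T = 373 K gives K ≈ 1.27.
Fraction in the lower-energy chair = K/(K+1) = 56.0%.

56.0%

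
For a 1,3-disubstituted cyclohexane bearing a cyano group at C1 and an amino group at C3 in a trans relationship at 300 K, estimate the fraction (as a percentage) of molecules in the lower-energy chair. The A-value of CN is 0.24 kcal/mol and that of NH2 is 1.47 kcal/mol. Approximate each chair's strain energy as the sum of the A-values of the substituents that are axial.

C1 and C3 have the same parity, so for the trans isomer the two substituents are one axial and one equatorial in each chair.
Chair I (cyano axial, amino equatorial): E = 0.24 kcal/mol; chair II (cyano equatorial, amino axial): E = 1.47 kcal/mol.
ΔG = 1.23 kcal/mol between the two chairs.
K = exp(ΔG/RT) with R = 1.987×10⁻³ kcal mol⁻¹ K⁻¹ and T = 300 K gives K ≈ 7.87.
Fraction in the lower-energy chair = K/(K+1) = 88.7%.

88.7%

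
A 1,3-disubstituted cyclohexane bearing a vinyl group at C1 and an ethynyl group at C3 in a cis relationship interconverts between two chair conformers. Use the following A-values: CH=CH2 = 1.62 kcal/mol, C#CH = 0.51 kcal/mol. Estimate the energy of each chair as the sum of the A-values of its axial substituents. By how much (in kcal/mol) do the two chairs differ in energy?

2.13 kcal/mol

C1 and C3 have the same parity, so for the cis isomer the two substituents are e,e in one chair and a,a in the other.
Chair I (vinyl axial, ethynyl axial): E = 2.13 kcal/mol.
Chair II (vinyl equatorial, ethynyl equatorial): E = 0.00 kcal/mol.
ΔE = 2.13 − 0.00 = 2.13 kcal/mol; chair II is more stable.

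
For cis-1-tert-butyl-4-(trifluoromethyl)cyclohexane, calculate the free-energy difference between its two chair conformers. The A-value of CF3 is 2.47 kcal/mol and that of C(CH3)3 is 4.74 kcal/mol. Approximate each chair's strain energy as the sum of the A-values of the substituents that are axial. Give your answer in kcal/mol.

2.27 kcal/mol

C1 and C4 have opposite parity, so for the cis isomer the two substituents are one axial and one equatorial in each chair.
Chair I (trifluoromethyl axial, tert-butyl equatorial): E = 2.47 kcal/mol.
Chair II (trifluoromethyl equatorial, tert-butyl axial): E = 4.74 kcal/mol.
ΔE = 4.74 − 2.47 = 2.27 kcal/mol; chair I is more stable.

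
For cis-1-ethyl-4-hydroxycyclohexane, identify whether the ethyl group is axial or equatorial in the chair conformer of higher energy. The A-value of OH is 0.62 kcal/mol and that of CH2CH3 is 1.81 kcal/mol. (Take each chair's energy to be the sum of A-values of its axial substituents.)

C1 and C4 have opposite parity, so for the cis isomer the two substituents are one axial and one equatorial in each chair.
Chair I (hydroxyl axial, ethyl equatorial): E = 0.62 kcal/mol.
Chair II (hydroxyl equatorial, ethyl axial): E = 1.81 kcal/mol.
Chair II is the less stable (higher-energy) conformer, and in that chair the ethyl group is axial.

axial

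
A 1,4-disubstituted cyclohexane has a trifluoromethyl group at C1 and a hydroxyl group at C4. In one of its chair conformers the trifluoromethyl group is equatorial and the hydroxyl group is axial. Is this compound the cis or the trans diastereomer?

C1 and C4 have opposite parity, so their axial bonds point in opposite directions.
With opposite-parity carbons, two substituents on the same face are one axial and one equatorial; opposite faces give both axial or both equatorial.
Here the groups are equatorial/axial → same face → cis.

cis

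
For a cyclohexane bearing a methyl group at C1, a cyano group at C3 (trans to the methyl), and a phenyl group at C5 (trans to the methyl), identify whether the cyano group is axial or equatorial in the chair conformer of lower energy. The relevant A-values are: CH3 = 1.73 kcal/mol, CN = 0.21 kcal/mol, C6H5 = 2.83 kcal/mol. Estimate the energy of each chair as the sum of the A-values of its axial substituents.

equatorial

Chair I (methyl axial, cyano equatorial, phenyl equatorial): E = 1.73 kcal/mol.
Chair II (methyl equatorial, cyano axial, phenyl axial): E = 3.04 kcal/mol.
Chair I is the more stable (lower-energy) conformer, and in that chair the cyano group is equatorial.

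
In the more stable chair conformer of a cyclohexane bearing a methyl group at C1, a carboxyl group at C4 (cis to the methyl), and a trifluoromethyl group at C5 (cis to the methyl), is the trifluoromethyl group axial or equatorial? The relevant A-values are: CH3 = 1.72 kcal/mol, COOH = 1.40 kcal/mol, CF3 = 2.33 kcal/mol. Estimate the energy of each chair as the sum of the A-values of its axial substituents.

equatorial

Chair I (methyl axial, carboxyl equatorial, trifluoromethyl axial): E = 4.05 kcal/mol.
Chair II (methyl equatorial, carboxyl axial, trifluoromethyl equatorial): E = 1.40 kcal/mol.
Chair II is the more stable (lower-energy) conformer, and in that chair the trifluoromethyl group is equatorial.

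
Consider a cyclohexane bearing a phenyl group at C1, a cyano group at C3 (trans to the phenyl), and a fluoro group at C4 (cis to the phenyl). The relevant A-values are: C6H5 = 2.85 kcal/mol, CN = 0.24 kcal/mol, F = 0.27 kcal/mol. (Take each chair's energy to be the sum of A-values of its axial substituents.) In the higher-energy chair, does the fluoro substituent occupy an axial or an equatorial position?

equatorial

Chair I (phenyl axial, cyano equatorial, fluoro equatorial): E = 2.85 kcal/mol.
Chair II (phenyl equatorial, cyano axial, fluoro axial): E = 0.51 kcal/mol.
Chair I is the less stable (higher-energy) conformer, and in that chair the fluoro group is equatorial.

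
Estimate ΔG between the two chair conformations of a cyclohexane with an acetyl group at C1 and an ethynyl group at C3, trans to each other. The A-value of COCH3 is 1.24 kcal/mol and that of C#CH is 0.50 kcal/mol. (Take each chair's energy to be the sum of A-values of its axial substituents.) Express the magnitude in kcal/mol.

C1 and C3 have the same parity, so for the trans isomer the two substituents are one axial and one equatorial in each chair.
Chair I (acetyl axial, ethynyl equatorial): E = 1.24 kcal/mol.
Chair II (acetyl equatorial, ethynyl axial): E = 0.50 kcal/mol.
ΔE = 1.24 − 0.50 = 0.74 kcal/mol; chair II is more stable.

0.74 kcal/mol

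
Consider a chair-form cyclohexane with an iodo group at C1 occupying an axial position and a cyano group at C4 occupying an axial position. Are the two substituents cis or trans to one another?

C1 and C4 have opposite parity, so their axial bonds point in opposite directions.
With opposite-parity carbons, two substituents on the same face are one axial and one equatorial; opposite faces give both axial or both equatorial.
Here the groups are axial/axial → opposite face → trans.

trans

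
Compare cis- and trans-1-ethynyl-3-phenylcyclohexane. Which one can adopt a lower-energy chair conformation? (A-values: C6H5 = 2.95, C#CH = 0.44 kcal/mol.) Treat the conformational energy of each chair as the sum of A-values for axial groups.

At 1,3 positions (parity same): cis → (e,e or a,a); trans → (a,e or e,a).
Best chair for cis: E = 0.00 kcal/mol; best chair for trans: E = 0.44 kcal/mol.
The cis isomer is lower by 0.44 kcal/mol.

cis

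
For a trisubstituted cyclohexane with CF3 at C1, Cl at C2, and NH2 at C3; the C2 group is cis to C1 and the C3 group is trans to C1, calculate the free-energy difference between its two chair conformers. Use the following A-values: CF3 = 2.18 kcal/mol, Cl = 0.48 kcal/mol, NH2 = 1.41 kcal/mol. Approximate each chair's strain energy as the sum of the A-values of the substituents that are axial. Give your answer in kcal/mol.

Chair I (trifluoromethyl axial, chloro equatorial, amino equatorial): E = 2.18 kcal/mol.
Chair II (trifluoromethyl equatorial, chloro axial, amino axial): E = 1.89 kcal/mol.
ΔE = 2.18 − 1.89 = 0.29 kcal/mol; chair II is more stable.

0.29 kcal/mol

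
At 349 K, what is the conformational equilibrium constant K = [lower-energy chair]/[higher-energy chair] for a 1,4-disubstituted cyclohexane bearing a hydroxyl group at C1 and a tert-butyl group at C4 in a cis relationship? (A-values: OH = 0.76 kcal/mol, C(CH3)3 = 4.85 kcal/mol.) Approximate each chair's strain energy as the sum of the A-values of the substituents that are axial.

C1 and C4 have opposite parity, so for the cis isomer the two substituents are one axial and one equatorial in each chair.
Chair I (hydroxyl axial, tert-butyl equatorial): E = 0.76 kcal/mol; chair II (hydroxyl equatorial, tert-butyl axial): E = 4.85 kcal/mol.
ΔG = 4.09 kcal/mol between the two chairs.
K = exp(ΔG/RT) with R = 1.987×10⁻³ kcal mol⁻¹ K⁻¹ and T = 349 K gives K ≈ 364.

K ≈ 364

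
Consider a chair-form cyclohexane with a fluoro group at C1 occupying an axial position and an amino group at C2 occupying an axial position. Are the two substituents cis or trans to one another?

trans

C1 and C2 have opposite parity, so their axial bonds point in opposite directions.
With opposite-parity carbons, two substituents on the same face are one axial and one equatorial; opposite faces give both axial or both equatorial.
Here the groups are axial/axial → opposite face → trans.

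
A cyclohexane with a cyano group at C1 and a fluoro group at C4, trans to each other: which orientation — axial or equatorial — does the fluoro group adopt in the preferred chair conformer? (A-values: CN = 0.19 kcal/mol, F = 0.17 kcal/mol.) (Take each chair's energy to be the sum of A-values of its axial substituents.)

C1 and C4 have opposite parity, so for the trans isomer the two substituents are e,e in one chair and a,a in the other.
Chair I (cyano axial, fluoro axial): E = 0.36 kcal/mol.
Chair II (cyano equatorial, fluoro equatorial): E = 0.00 kcal/mol.
Chair II is the more stable (lower-energy) conformer, and in that chair the fluoro group is equatorial.

equatorial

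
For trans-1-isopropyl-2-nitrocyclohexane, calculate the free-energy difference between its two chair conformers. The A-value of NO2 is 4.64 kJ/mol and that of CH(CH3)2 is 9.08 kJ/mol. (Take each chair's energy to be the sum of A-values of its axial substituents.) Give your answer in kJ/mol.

13.72 kJ/mol

C1 and C2 have opposite parity, so for the trans isomer the two substituents are e,e in one chair and a,a in the other.
Chair I (nitro axial, isopropyl axial): E = 13.72 kJ/mol.
Chair II (nitro equatorial, isopropyl equatorial): E = 0.00 kJ/mol.
ΔE = 13.72 − 0.00 = 13.72 kJ/mol; chair II is more stable.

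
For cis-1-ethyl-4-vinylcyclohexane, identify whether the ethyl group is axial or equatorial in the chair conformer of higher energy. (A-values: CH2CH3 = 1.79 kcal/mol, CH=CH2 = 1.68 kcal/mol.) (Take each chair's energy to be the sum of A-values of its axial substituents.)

axial

C1 and C4 have opposite parity, so for the cis isomer the two substituents are one axial and one equatorial in each chair.
Chair I (ethyl axial, vinyl equatorial): E = 1.79 kcal/mol.
Chair II (ethyl equatorial, vinyl axial): E = 1.68 kcal/mol.
Chair I is the less stable (higher-energy) conformer, and in that chair the ethyl group is axial.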